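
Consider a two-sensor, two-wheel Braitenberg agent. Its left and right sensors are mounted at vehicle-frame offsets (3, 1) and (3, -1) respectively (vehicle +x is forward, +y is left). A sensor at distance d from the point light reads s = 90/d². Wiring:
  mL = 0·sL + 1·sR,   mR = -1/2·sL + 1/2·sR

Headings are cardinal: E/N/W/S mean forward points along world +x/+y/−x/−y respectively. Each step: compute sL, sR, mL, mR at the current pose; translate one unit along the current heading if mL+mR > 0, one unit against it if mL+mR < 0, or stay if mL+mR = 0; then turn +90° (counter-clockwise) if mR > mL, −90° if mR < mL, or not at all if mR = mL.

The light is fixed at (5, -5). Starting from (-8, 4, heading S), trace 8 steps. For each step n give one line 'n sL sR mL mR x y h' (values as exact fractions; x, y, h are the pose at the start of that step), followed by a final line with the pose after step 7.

0 1/2 45/116 45/116 -13/232 -8 4 S
1 18/61 90/337 90/337 -288/20557 -8 3 W
2 45/173 9/29 9/29 126/5017 -9 3 N
3 90/221 18/37 18/37 324/8177 -9 4 E
4 1/2 45/116 45/116 -13/232 -8 4 S
5 18/61 90/337 90/337 -288/20557 -8 3 W
6 45/173 9/29 9/29 126/5017 -9 3 N
7 90/221 18/37 18/37 324/8177 -9 4 E
final -8 4 S

n=0: pose=(-8,4,S); sL=1/2, sR=45/116; mL=45/116, mR=-13/232; mL+mR=77/232 → advance +1; mR−mL=-103/232 → turn -1·90°
n=1: pose=(-8,3,W); sL=18/61, sR=90/337; mL=90/337, mR=-288/20557; mL+mR=5202/20557 → advance +1; mR−mL=-5778/20557 → turn -1·90°
n=2: pose=(-9,3,N); sL=45/173, sR=9/29; mL=9/29, mR=126/5017; mL+mR=1683/5017 → advance +1; mR−mL=-1431/5017 → turn -1·90°
n=3: pose=(-9,4,E); sL=90/221, sR=18/37; mL=18/37, mR=324/8177; mL+mR=4302/8177 → advance +1; mR−mL=-3654/8177 → turn -1·90°
n=4: pose=(-8,4,S); sL=1/2, sR=45/116; mL=45/116, mR=-13/232; mL+mR=77/232 → advance +1; mR−mL=-103/232 → turn -1·90°
n=5: pose=(-8,3,W); sL=18/61, sR=90/337; mL=90/337, mR=-288/20557; mL+mR=5202/20557 → advance +1; mR−mL=-5778/20557 → turn -1·90°
n=6: pose=(-9,3,N); sL=45/173, sR=9/29; mL=9/29, mR=126/5017; mL+mR=1683/5017 → advance +1; mR−mL=-1431/5017 → turn -1·90°
n=7: pose=(-9,4,E); sL=90/221, sR=18/37; mL=18/37, mR=324/8177; mL+mR=4302/8177 → advance +1; mR−mL=-3654/8177 → turn -1·90°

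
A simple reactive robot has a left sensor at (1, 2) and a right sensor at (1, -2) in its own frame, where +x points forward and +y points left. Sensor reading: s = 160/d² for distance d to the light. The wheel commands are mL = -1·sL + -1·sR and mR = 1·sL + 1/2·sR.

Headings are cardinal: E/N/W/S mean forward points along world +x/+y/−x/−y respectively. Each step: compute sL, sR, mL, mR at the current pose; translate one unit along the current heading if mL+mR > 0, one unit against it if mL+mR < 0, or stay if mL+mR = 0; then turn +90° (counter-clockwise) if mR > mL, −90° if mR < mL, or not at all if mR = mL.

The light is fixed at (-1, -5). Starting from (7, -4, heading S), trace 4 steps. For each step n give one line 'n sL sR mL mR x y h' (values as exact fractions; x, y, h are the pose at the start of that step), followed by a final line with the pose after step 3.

0 8/5 40/9 -272/45 172/45 7 -4 S
1 160/97 160/81 -28480/7857 20720/7857 7 -3 E
2 80/17 16/9 -992/153 856/153 6 -3 N
3 160/37 32/9 -2624/333 2032/333 6 -4 W
final 7 -4 S

n=0: pose=(7,-4,S); sL=8/5, sR=40/9; mL=-272/45, mR=172/45; mL+mR=-20/9 → advance -1; mR−mL=148/15 → turn +1·90°
n=1: pose=(7,-3,E); sL=160/97, sR=160/81; mL=-28480/7857, mR=20720/7857; mL+mR=-80/81 → advance -1; mR−mL=16400/2619 → turn +1·90°
n=2: pose=(6,-3,N); sL=80/17, sR=16/9; mL=-992/153, mR=856/153; mL+mR=-8/9 → advance -1; mR−mL=616/51 → turn +1·90°
n=3: pose=(6,-4,W); sL=160/37, sR=32/9; mL=-2624/333, mR=2032/333; mL+mR=-16/9 → advance -1; mR−mL=1552/111 → turn +1·90°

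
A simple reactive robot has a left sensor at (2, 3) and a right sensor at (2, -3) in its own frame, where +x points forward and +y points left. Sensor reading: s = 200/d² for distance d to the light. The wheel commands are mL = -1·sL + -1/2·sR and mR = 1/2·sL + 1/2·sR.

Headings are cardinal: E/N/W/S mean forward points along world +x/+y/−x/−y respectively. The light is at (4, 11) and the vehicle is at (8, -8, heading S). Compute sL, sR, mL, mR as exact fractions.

20/49 100/221 -6870/10829 4660/10829

left sensor world pos  = (11, -10); dL² = 490
right sensor world pos = (5, -10); dR² = 442
sL = 200/490 = 20/49
sR = 200/442 = 100/221
mL = -1·sL + -1/2·sR = -6870/10829
mR = 1/2·sL + 1/2·sR = 4660/10829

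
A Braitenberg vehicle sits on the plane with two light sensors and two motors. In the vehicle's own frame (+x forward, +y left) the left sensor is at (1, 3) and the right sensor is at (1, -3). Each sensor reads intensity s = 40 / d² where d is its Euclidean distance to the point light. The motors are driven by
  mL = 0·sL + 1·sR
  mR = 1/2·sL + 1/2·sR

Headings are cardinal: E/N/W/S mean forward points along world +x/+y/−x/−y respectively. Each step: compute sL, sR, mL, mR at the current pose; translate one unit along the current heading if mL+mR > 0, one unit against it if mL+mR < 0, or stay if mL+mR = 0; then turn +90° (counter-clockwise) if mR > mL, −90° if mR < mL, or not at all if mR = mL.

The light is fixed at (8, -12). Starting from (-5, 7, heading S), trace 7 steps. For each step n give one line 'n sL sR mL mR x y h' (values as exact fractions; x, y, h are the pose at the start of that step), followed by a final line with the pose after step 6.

0 5/53 2/29 2/29 251/3074 -5 7 S
1 8/117 40/369 40/369 424/4797 -5 6 E
2 4/37 20/257 20/257 884/9509 -4 6 S
3 40/521 40/317 40/317 16760/165157 -4 5 E
4 1/8 10/113 10/113 193/1808 -3 5 S
5 40/461 40/269 40/269 14600/124009 -3 4 E
6 20/137 20/197 20/197 3340/26989 -2 4 S
final -2 3 E

n=0: pose=(-5,7,S); sL=5/53, sR=2/29; mL=2/29, mR=251/3074; mL+mR=463/3074 → advance +1; mR−mL=39/3074 → turn +1·90°
n=1: pose=(-5,6,E); sL=8/117, sR=40/369; mL=40/369, mR=424/4797; mL+mR=944/4797 → advance +1; mR−mL=-32/1599 → turn -1·90°
n=2: pose=(-4,6,S); sL=4/37, sR=20/257; mL=20/257, mR=884/9509; mL+mR=1624/9509 → advance +1; mR−mL=144/9509 → turn +1·90°
n=3: pose=(-4,5,E); sL=40/521, sR=40/317; mL=40/317, mR=16760/165157; mL+mR=37600/165157 → advance +1; mR−mL=-4080/165157 → turn -1·90°
n=4: pose=(-3,5,S); sL=1/8, sR=10/113; mL=10/113, mR=193/1808; mL+mR=353/1808 → advance +1; mR−mL=33/1808 → turn +1·90°
n=5: pose=(-3,4,E); sL=40/461, sR=40/269; mL=40/269, mR=14600/124009; mL+mR=33040/124009 → advance +1; mR−mL=-3840/124009 → turn -1·90°
n=6: pose=(-2,4,S); sL=20/137, sR=20/197; mL=20/197, mR=3340/26989; mL+mR=6080/26989 → advance +1; mR−mL=600/26989 → turn +1·90°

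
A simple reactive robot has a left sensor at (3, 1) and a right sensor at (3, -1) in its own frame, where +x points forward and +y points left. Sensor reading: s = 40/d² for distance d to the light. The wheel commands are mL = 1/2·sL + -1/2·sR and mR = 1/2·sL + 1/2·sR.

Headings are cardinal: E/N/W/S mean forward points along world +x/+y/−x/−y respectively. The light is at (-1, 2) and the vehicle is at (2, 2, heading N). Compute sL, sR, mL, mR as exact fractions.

40/13 8/5 48/65 152/65

left sensor world pos  = (1, 5); dL² = 13
right sensor world pos = (3, 5); dR² = 25
sL = 40/13 = 40/13
sR = 40/25 = 8/5
mL = 1/2·sL + -1/2·sR = 48/65
mR = 1/2·sL + 1/2·sR = 152/65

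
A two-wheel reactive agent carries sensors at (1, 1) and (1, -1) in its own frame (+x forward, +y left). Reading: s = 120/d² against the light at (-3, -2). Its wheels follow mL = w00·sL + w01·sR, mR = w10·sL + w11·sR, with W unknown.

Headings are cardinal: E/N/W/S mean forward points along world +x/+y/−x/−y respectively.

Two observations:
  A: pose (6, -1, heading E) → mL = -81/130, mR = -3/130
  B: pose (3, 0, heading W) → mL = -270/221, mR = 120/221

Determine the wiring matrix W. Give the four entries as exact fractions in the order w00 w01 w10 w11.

obs A: pose=(6,-1,E) → sL=15/13, sR=6/5, mL=-81/130, mR=-3/130
obs B: pose=(3,0,W) → sL=60/13, sR=60/17, mL=-270/221, mR=120/221
sensor matrix S = [[15/13, 6/5], [60/13, 60/17]]; det S = -324/221
solve [mL_A; mL_B] = S·[w00; w01] and [mR_A; mR_B] = S·[w10; w11]:
  w00 = 1/2, w01 = -1, w10 = 1/2, w11 = -1/2

1/2 -1 1/2 -1/2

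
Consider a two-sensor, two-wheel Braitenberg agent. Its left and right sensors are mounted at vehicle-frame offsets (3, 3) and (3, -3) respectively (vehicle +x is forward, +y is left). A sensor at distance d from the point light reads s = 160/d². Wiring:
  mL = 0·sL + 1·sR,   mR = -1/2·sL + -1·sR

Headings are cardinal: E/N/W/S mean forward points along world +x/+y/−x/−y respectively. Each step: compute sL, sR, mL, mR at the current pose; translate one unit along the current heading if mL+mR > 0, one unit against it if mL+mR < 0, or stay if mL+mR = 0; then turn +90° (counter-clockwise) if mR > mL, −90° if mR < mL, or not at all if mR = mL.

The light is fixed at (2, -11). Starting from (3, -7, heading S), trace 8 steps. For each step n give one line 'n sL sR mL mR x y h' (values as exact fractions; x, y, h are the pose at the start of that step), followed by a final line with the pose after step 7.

n=0: pose=(3,-7,S); sL=160/17, sR=32; mL=32, mR=-624/17; mL+mR=-80/17 → advance -1; mR−mL=-1168/17 → turn -1·90°
n=1: pose=(3,-6,W); sL=20, sR=40/17; mL=40/17, mR=-210/17; mL+mR=-10 → advance -1; mR−mL=-250/17 → turn -1·90°
n=2: pose=(4,-6,N); sL=32/13, sR=160/89; mL=160/89, mR=-3504/1157; mL+mR=-16/13 → advance -1; mR−mL=-5584/1157 → turn -1·90°
n=3: pose=(4,-7,E); sL=80/37, sR=80/13; mL=80/13, mR=-3480/481; mL+mR=-40/37 → advance -1; mR−mL=-6440/481 → turn -1·90°
n=4: pose=(3,-7,S); sL=160/17, sR=32; mL=32, mR=-624/17; mL+mR=-80/17 → advance -1; mR−mL=-1168/17 → turn -1·90°
n=5: pose=(3,-6,W); sL=20, sR=40/17; mL=40/17, mR=-210/17; mL+mR=-10 → advance -1; mR−mL=-250/17 → turn -1·90°
n=6: pose=(4,-6,N); sL=32/13, sR=160/89; mL=160/89, mR=-3504/1157; mL+mR=-16/13 → advance -1; mR−mL=-5584/1157 → turn -1·90°
n=7: pose=(4,-7,E); sL=80/37, sR=80/13; mL=80/13, mR=-3480/481; mL+mR=-40/37 → advance -1; mR−mL=-6440/481 → turn -1·90°

0 160/17 32 32 -624/17 3 -7 S
1 20 40/17 40/17 -210/17 3 -6 W
2 32/13 160/89 160/89 -3504/1157 4 -6 N
3 80/37 80/13 80/13 -3480/481 4 -7 E
4 160/17 32 32 -624/17 3 -7 S
5 20 40/17 40/17 -210/17 3 -6 W
6 32/13 160/89 160/89 -3504/1157 4 -6 N
7 80/37 80/13 80/13 -3480/481 4 -7 E
final 3 -7 S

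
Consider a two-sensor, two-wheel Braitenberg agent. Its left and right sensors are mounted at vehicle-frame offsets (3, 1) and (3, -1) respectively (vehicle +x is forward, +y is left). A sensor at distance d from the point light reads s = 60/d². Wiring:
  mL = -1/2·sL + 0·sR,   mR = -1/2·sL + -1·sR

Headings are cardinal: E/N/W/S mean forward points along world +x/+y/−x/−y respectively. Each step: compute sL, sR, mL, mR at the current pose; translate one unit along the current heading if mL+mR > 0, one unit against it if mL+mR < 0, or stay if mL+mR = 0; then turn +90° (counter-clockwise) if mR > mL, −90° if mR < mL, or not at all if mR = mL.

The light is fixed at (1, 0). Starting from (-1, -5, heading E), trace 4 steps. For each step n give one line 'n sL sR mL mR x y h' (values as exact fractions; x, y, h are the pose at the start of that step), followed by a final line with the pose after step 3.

n=0: pose=(-1,-5,E); sL=60/17, sR=60/37; mL=-30/17, mR=-2130/629; mL+mR=-3240/629 → advance -1; mR−mL=-60/37 → turn -1·90°
n=1: pose=(-2,-5,S); sL=15/17, sR=3/4; mL=-15/34, mR=-81/68; mL+mR=-111/68 → advance -1; mR−mL=-3/4 → turn -1·90°
n=2: pose=(-2,-4,W); sL=60/61, sR=4/3; mL=-30/61, mR=-334/183; mL+mR=-424/183 → advance -1; mR−mL=-4/3 → turn -1·90°
n=3: pose=(-1,-4,N); sL=6, sR=30; mL=-3, mR=-33; mL+mR=-36 → advance -1; mR−mL=-30 → turn -1·90°

0 60/17 60/37 -30/17 -2130/629 -1 -5 E
1 15/17 3/4 -15/34 -81/68 -2 -5 S
2 60/61 4/3 -30/61 -334/183 -2 -4 W
3 6 30 -3 -33 -1 -4 N
final -1 -5 E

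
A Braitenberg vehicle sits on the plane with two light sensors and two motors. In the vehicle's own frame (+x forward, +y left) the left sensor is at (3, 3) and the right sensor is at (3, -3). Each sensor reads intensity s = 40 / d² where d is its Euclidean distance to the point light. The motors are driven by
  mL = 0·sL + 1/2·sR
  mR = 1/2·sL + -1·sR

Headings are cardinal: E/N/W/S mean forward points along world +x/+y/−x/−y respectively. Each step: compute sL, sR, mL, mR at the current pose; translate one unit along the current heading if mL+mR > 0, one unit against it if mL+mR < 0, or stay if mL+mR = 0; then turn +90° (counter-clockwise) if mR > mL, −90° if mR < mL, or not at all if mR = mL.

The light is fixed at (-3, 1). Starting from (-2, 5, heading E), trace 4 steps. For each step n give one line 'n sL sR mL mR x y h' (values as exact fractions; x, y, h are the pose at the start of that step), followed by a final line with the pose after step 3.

0 8/13 40/17 20/17 -452/221 -2 5 E
1 4 4 2 -2 -3 5 S
2 4 20/29 10/29 38/29 -3 5 W
3 8 40/17 20/17 28/17 -4 5 S
final -4 4 E

n=0: pose=(-2,5,E); sL=8/13, sR=40/17; mL=20/17, mR=-452/221; mL+mR=-192/221 → advance -1; mR−mL=-712/221 → turn -1·90°
n=1: pose=(-3,5,S); sL=4, sR=4; mL=2, mR=-2; mL+mR=0 → advance +0; mR−mL=-4 → turn -1·90°
n=2: pose=(-3,5,W); sL=4, sR=20/29; mL=10/29, mR=38/29; mL+mR=48/29 → advance +1; mR−mL=28/29 → turn +1·90°
n=3: pose=(-4,5,S); sL=8, sR=40/17; mL=20/17, mR=28/17; mL+mR=48/17 → advance +1; mR−mL=8/17 → turn +1·90°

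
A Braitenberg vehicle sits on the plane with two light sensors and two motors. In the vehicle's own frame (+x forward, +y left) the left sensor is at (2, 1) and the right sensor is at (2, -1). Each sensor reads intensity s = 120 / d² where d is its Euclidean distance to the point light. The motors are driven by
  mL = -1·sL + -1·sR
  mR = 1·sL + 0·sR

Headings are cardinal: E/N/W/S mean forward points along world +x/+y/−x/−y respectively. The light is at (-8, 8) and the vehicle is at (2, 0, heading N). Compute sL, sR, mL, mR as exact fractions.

left sensor world pos  = (1, 2); dL² = 117
right sensor world pos = (3, 2); dR² = 157
sL = 120/117 = 40/39
sR = 120/157 = 120/157
mL = -1·sL + -1·sR = -10960/6123
mR = 1·sL + 0·sR = 40/39

40/39 120/157 -10960/6123 40/39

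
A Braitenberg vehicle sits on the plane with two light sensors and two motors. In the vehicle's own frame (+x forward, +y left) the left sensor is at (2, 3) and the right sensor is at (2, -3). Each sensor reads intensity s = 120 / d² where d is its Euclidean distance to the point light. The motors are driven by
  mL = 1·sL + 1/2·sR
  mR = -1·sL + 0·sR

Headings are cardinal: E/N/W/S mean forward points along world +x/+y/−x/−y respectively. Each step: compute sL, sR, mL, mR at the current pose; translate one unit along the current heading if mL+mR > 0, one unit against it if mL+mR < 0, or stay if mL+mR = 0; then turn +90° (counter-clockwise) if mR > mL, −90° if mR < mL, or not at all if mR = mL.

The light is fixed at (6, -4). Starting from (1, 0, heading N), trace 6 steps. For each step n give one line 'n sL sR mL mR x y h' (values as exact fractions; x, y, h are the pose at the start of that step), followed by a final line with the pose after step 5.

n=0: pose=(1,0,N); sL=6/5, sR=3; mL=27/10, mR=-6/5; mL+mR=3/2 → advance +1; mR−mL=-39/10 → turn -1·90°
n=1: pose=(1,1,E); sL=120/73, sR=120/13; mL=5940/949, mR=-120/73; mL+mR=60/13 → advance +1; mR−mL=-7500/949 → turn -1·90°
n=2: pose=(2,1,S); sL=12, sR=60/29; mL=378/29, mR=-12; mL+mR=30/29 → advance +1; mR−mL=-726/29 → turn -1·90°
n=3: pose=(2,0,W); sL=120/37, sR=24/17; mL=2484/629, mR=-120/37; mL+mR=12/17 → advance +1; mR−mL=-4524/629 → turn -1·90°
n=4: pose=(1,0,N); sL=6/5, sR=3; mL=27/10, mR=-6/5; mL+mR=3/2 → advance +1; mR−mL=-39/10 → turn -1·90°
n=5: pose=(1,1,E); sL=120/73, sR=120/13; mL=5940/949, mR=-120/73; mL+mR=60/13 → advance +1; mR−mL=-7500/949 → turn -1·90°

0 6/5 3 27/10 -6/5 1 0 N
1 120/73 120/13 5940/949 -120/73 1 1 E
2 12 60/29 378/29 -12 2 1 S
3 120/37 24/17 2484/629 -120/37 2 0 W
4 6/5 3 27/10 -6/5 1 0 N
5 120/73 120/13 5940/949 -120/73 1 1 E
final 2 1 S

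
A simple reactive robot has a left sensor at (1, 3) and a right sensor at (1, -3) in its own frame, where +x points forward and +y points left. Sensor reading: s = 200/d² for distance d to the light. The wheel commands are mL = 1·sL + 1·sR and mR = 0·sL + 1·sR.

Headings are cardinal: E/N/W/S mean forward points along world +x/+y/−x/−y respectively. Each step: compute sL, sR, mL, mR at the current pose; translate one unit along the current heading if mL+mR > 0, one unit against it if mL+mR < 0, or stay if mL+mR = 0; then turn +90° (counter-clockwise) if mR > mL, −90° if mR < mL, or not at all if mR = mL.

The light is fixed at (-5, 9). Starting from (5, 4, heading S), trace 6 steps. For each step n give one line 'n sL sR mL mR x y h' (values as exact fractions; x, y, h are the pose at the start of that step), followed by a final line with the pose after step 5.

n=0: pose=(5,4,S); sL=40/41, sR=40/17; mL=2320/697, mR=40/17; mL+mR=3960/697 → advance +1; mR−mL=-40/41 → turn -1·90°
n=1: pose=(5,3,W); sL=100/81, sR=20/9; mL=280/81, mR=20/9; mL+mR=460/81 → advance +1; mR−mL=-100/81 → turn -1·90°
n=2: pose=(4,3,N); sL=200/61, sR=200/169; mL=46000/10309, mR=200/169; mL+mR=58200/10309 → advance +1; mR−mL=-200/61 → turn -1·90°
n=3: pose=(4,4,E); sL=25/13, sR=50/41; mL=1675/533, mR=50/41; mL+mR=2325/533 → advance +1; mR−mL=-25/13 → turn -1·90°
n=4: pose=(5,4,S); sL=40/41, sR=40/17; mL=2320/697, mR=40/17; mL+mR=3960/697 → advance +1; mR−mL=-40/41 → turn -1·90°
n=5: pose=(5,3,W); sL=100/81, sR=20/9; mL=280/81, mR=20/9; mL+mR=460/81 → advance +1; mR−mL=-100/81 → turn -1·90°

0 40/41 40/17 2320/697 40/17 5 4 S
1 100/81 20/9 280/81 20/9 5 3 W
2 200/61 200/169 46000/10309 200/169 4 3 N
3 25/13 50/41 1675/533 50/41 4 4 E
4 40/41 40/17 2320/697 40/17 5 4 S
5 100/81 20/9 280/81 20/9 5 3 W
final 4 3 N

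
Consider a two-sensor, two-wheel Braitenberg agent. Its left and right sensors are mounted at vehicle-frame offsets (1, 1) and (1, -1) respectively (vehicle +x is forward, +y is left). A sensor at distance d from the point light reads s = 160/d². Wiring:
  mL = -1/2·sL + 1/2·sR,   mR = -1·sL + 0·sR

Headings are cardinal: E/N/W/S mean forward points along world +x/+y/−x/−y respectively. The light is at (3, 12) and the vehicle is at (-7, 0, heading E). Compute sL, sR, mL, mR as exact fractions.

80/101 16/25 -192/2525 -80/101

left sensor world pos  = (-6, 1); dL² = 202
right sensor world pos = (-6, -1); dR² = 250
sL = 160/202 = 80/101
sR = 160/250 = 16/25
mL = -1/2·sL + 1/2·sR = -192/2525
mR = -1·sL + 0·sR = -80/101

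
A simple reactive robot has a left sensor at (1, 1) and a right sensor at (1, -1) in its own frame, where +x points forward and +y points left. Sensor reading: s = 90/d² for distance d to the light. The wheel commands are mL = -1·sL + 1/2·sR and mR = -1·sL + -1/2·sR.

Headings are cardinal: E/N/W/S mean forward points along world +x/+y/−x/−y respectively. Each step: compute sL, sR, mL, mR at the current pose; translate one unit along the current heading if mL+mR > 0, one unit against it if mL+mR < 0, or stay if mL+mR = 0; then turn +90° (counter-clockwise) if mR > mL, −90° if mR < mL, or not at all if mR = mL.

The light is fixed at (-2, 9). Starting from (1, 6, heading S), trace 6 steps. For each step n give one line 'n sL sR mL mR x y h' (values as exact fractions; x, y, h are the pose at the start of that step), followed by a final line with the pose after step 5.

0 45/16 9/2 -9/16 -81/16 1 6 S
1 90/13 18 27/13 -207/13 1 7 W
2 9 45/13 -189/26 -279/26 2 7 N
3 90/29 90/41 -2385/1189 -4995/1189 2 6 E
4 45/16 9/2 -9/16 -81/16 1 6 S
5 90/13 18 27/13 -207/13 1 7 W
final 2 7 N

n=0: pose=(1,6,S); sL=45/16, sR=9/2; mL=-9/16, mR=-81/16; mL+mR=-45/8 → advance -1; mR−mL=-9/2 → turn -1·90°
n=1: pose=(1,7,W); sL=90/13, sR=18; mL=27/13, mR=-207/13; mL+mR=-180/13 → advance -1; mR−mL=-18 → turn -1·90°
n=2: pose=(2,7,N); sL=9, sR=45/13; mL=-189/26, mR=-279/26; mL+mR=-18 → advance -1; mR−mL=-45/13 → turn -1·90°
n=3: pose=(2,6,E); sL=90/29, sR=90/41; mL=-2385/1189, mR=-4995/1189; mL+mR=-180/29 → advance -1; mR−mL=-90/41 → turn -1·90°
n=4: pose=(1,6,S); sL=45/16, sR=9/2; mL=-9/16, mR=-81/16; mL+mR=-45/8 → advance -1; mR−mL=-9/2 → turn -1·90°
n=5: pose=(1,7,W); sL=90/13, sR=18; mL=27/13, mR=-207/13; mL+mR=-180/13 → advance -1; mR−mL=-18 → turn -1·90°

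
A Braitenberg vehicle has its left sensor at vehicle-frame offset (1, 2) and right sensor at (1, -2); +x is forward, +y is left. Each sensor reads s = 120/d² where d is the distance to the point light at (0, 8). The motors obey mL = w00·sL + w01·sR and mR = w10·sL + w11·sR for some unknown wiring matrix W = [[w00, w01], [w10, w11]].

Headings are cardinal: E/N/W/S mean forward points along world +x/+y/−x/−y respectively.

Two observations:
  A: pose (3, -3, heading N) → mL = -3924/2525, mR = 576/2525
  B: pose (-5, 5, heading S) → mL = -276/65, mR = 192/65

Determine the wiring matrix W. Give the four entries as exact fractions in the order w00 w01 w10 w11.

obs A: pose=(3,-3,N) → sL=120/101, sR=24/25, mL=-3924/2525, mR=576/2525
obs B: pose=(-5,5,S) → sL=24/5, sR=24/13, mL=-276/65, mR=192/65
sensor matrix S = [[120/101, 24/25], [24/5, 24/13]]; det S = -396288/164125
solve [mL_A; mL_B] = S·[w00; w01] and [mR_A; mR_B] = S·[w10; w11]:
  w00 = -1/2, w01 = -1, w10 = 1, w11 = -1

-1/2 -1 1 -1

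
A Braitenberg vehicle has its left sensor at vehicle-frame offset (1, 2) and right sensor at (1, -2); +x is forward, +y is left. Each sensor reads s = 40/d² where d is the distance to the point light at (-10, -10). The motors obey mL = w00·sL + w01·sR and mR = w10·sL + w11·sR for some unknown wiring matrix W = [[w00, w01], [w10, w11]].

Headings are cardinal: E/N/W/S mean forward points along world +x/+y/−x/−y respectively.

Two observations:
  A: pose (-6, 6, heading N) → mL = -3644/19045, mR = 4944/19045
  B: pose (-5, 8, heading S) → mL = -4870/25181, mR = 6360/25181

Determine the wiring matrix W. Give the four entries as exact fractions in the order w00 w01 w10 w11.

-1/2 -1 1 1

obs A: pose=(-6,6,N) → sL=40/293, sR=8/65, mL=-3644/19045, mR=4944/19045
obs B: pose=(-5,8,S) → sL=20/169, sR=20/149, mL=-4870/25181, mR=6360/25181
sensor matrix S = [[40/293, 8/65], [20/169, 20/149]]; det S = 360576/95914429
solve [mL_A; mL_B] = S·[w00; w01] and [mR_A; mR_B] = S·[w10; w11]:
  w00 = -1/2, w01 = -1, w10 = 1, w11 = 1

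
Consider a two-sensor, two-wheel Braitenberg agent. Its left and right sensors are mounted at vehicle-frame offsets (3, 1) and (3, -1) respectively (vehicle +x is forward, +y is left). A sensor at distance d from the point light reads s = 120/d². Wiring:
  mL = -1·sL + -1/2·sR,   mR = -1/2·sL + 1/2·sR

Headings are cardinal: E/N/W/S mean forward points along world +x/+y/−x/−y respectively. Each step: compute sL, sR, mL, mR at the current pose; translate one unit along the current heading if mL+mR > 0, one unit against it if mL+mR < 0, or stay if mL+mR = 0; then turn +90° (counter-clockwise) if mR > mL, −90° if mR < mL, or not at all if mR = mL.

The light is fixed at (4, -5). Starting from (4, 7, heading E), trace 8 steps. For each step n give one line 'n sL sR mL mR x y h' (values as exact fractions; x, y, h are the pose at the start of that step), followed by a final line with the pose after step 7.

n=0: pose=(4,7,E); sL=60/89, sR=12/13; mL=-1314/1157, mR=144/1157; mL+mR=-90/89 → advance -1; mR−mL=1458/1157 → turn +1·90°
n=1: pose=(3,7,N); sL=120/229, sR=8/15; mL=-2716/3435, mR=16/3435; mL+mR=-180/229 → advance -1; mR−mL=2732/3435 → turn +1·90°
n=2: pose=(3,6,W); sL=30/29, sR=3/4; mL=-327/232, mR=-33/232; mL+mR=-45/29 → advance -1; mR−mL=147/116 → turn +1·90°
n=3: pose=(4,6,S); sL=24/13, sR=24/13; mL=-36/13, mR=0; mL+mR=-36/13 → advance -1; mR−mL=36/13 → turn +1·90°
n=4: pose=(4,7,E); sL=60/89, sR=12/13; mL=-1314/1157, mR=144/1157; mL+mR=-90/89 → advance -1; mR−mL=1458/1157 → turn +1·90°
n=5: pose=(3,7,N); sL=120/229, sR=8/15; mL=-2716/3435, mR=16/3435; mL+mR=-180/229 → advance -1; mR−mL=2732/3435 → turn +1·90°
n=6: pose=(3,6,W); sL=30/29, sR=3/4; mL=-327/232, mR=-33/232; mL+mR=-45/29 → advance -1; mR−mL=147/116 → turn +1·90°
n=7: pose=(4,6,S); sL=24/13, sR=24/13; mL=-36/13, mR=0; mL+mR=-36/13 → advance -1; mR−mL=36/13 → turn +1·90°

0 60/89 12/13 -1314/1157 144/1157 4 7 E
1 120/229 8/15 -2716/3435 16/3435 3 7 N
2 30/29 3/4 -327/232 -33/232 3 6 W
3 24/13 24/13 -36/13 0 4 6 S
4 60/89 12/13 -1314/1157 144/1157 4 7 E
5 120/229 8/15 -2716/3435 16/3435 3 7 N
6 30/29 3/4 -327/232 -33/232 3 6 W
7 24/13 24/13 -36/13 0 4 6 S
final 4 7 E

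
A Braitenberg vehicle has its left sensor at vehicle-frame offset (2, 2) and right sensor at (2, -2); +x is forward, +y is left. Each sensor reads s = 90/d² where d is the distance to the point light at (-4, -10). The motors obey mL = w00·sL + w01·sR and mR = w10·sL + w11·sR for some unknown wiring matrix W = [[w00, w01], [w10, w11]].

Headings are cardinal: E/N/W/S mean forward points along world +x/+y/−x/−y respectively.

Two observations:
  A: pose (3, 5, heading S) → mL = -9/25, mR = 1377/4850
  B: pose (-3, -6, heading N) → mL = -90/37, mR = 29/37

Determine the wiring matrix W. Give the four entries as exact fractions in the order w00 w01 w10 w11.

-1 0 -1/2 1

obs A: pose=(3,5,S) → sL=9/25, sR=45/97, mL=-9/25, mR=1377/4850
obs B: pose=(-3,-6,N) → sL=90/37, sR=2, mL=-90/37, mR=29/37
sensor matrix S = [[9/25, 45/97], [90/37, 2]]; det S = -36648/89725
solve [mL_A; mL_B] = S·[w00; w01] and [mR_A; mR_B] = S·[w10; w11]:
  w00 = -1, w01 = 0, w10 = -1/2, w11 = 1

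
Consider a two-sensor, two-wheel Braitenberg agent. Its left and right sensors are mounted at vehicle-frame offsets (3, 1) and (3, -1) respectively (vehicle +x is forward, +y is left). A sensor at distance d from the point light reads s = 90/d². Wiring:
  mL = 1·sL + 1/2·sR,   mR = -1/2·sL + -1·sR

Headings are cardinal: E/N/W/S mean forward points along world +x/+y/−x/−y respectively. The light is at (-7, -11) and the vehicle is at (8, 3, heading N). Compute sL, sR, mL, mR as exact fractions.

18/97 18/109 2835/10573 -2727/10573

left sensor world pos  = (7, 6); dL² = 485
right sensor world pos = (9, 6); dR² = 545
sL = 90/485 = 18/97
sR = 90/545 = 18/109
mL = 1·sL + 1/2·sR = 2835/10573
mR = -1/2·sL + -1·sR = -2727/10573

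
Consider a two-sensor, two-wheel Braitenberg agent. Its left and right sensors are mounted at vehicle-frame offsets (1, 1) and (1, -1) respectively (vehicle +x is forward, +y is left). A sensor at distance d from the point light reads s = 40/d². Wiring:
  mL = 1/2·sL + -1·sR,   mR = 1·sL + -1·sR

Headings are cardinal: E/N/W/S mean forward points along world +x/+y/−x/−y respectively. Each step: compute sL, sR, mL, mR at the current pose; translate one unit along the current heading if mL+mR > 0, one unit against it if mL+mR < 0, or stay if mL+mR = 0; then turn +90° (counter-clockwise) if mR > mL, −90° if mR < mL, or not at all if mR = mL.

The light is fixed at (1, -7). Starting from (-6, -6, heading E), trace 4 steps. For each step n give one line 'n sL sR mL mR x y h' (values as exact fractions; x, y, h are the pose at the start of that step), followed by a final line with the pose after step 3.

0 1 10/9 -11/18 -1/9 -6 -6 E
1 8/17 40/53 -468/901 -256/901 -7 -6 N
2 20/41 20/41 -10/41 0 -7 -7 W
3 40/37 8/13 -36/481 224/481 -6 -7 S
final -6 -8 E

n=0: pose=(-6,-6,E); sL=1, sR=10/9; mL=-11/18, mR=-1/9; mL+mR=-13/18 → advance -1; mR−mL=1/2 → turn +1·90°
n=1: pose=(-7,-6,N); sL=8/17, sR=40/53; mL=-468/901, mR=-256/901; mL+mR=-724/901 → advance -1; mR−mL=4/17 → turn +1·90°
n=2: pose=(-7,-7,W); sL=20/41, sR=20/41; mL=-10/41, mR=0; mL+mR=-10/41 → advance -1; mR−mL=10/41 → turn +1·90°
n=3: pose=(-6,-7,S); sL=40/37, sR=8/13; mL=-36/481, mR=224/481; mL+mR=188/481 → advance +1; mR−mL=20/37 → turn +1·90°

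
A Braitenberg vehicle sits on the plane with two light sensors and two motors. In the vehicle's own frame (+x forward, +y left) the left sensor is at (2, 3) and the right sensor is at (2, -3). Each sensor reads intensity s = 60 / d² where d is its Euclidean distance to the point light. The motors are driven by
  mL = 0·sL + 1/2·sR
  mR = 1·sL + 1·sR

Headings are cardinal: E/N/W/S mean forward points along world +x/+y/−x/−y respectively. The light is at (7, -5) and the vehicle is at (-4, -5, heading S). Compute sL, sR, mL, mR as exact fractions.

15/17 3/10 3/20 201/170

left sensor world pos  = (-1, -7); dL² = 68
right sensor world pos = (-7, -7); dR² = 200
sL = 60/68 = 15/17
sR = 60/200 = 3/10
mL = 0·sL + 1/2·sR = 3/20
mR = 1·sL + 1·sR = 201/170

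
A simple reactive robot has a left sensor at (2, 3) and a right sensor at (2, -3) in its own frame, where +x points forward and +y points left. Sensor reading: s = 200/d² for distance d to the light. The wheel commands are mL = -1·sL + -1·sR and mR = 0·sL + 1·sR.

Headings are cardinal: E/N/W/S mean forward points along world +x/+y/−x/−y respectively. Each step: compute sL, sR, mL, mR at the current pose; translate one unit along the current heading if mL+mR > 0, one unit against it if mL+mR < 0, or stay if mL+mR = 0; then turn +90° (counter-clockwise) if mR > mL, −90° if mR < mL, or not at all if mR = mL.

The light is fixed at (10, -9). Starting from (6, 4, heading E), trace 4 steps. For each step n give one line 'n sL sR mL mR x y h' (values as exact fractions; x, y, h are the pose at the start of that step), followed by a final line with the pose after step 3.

n=0: pose=(6,4,E); sL=10/13, sR=25/13; mL=-35/13, mR=25/13; mL+mR=-10/13 → advance -1; mR−mL=60/13 → turn +1·90°
n=1: pose=(5,4,N); sL=200/289, sR=200/229; mL=-103600/66181, mR=200/229; mL+mR=-200/289 → advance -1; mR−mL=161400/66181 → turn +1·90°
n=2: pose=(5,3,W); sL=20/13, sR=100/137; mL=-4040/1781, mR=100/137; mL+mR=-20/13 → advance -1; mR−mL=5340/1781 → turn +1·90°
n=3: pose=(6,3,S); sL=200/101, sR=200/149; mL=-50000/15049, mR=200/149; mL+mR=-200/101 → advance -1; mR−mL=70200/15049 → turn +1·90°

0 10/13 25/13 -35/13 25/13 6 4 E
1 200/289 200/229 -103600/66181 200/229 5 4 N
2 20/13 100/137 -4040/1781 100/137 5 3 W
3 200/101 200/149 -50000/15049 200/149 6 3 S
final 6 4 E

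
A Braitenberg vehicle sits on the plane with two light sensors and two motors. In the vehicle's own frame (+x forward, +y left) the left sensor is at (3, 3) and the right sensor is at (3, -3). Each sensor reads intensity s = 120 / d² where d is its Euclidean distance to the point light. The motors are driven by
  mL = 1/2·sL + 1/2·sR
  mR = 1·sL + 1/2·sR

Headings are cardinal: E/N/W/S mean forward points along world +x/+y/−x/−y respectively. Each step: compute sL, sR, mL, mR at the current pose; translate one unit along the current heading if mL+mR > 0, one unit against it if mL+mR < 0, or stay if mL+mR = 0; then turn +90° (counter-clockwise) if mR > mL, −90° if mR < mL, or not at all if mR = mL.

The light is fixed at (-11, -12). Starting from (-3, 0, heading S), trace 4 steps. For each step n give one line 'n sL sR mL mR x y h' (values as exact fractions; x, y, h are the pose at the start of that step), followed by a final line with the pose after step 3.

0 60/101 60/53 4620/5353 6210/5353 -3 0 S
1 120/317 24/37 6024/11729 8244/11729 -3 -1 E
2 15/29 6/17 429/986 342/493 -2 -1 N
3 40/39 40/87 280/377 1420/1131 -2 0 W
final -3 0 S

n=0: pose=(-3,0,S); sL=60/101, sR=60/53; mL=4620/5353, mR=6210/5353; mL+mR=10830/5353 → advance +1; mR−mL=30/101 → turn +1·90°
n=1: pose=(-3,-1,E); sL=120/317, sR=24/37; mL=6024/11729, mR=8244/11729; mL+mR=14268/11729 → advance +1; mR−mL=60/317 → turn +1·90°
n=2: pose=(-2,-1,N); sL=15/29, sR=6/17; mL=429/986, mR=342/493; mL+mR=1113/986 → advance +1; mR−mL=15/58 → turn +1·90°
n=3: pose=(-2,0,W); sL=40/39, sR=40/87; mL=280/377, mR=1420/1131; mL+mR=2260/1131 → advance +1; mR−mL=20/39 → turn +1·90°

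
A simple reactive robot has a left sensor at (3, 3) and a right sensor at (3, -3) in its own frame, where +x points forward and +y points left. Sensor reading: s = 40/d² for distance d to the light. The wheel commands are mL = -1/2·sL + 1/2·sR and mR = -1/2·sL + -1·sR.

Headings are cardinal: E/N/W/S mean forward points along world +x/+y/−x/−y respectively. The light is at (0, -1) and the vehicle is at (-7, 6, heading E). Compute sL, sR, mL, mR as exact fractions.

left sensor world pos  = (-4, 9); dL² = 116
right sensor world pos = (-4, 3); dR² = 32
sL = 40/116 = 10/29
sR = 40/32 = 5/4
mL = -1/2·sL + 1/2·sR = 105/232
mR = -1/2·sL + -1·sR = -165/116

10/29 5/4 105/232 -165/116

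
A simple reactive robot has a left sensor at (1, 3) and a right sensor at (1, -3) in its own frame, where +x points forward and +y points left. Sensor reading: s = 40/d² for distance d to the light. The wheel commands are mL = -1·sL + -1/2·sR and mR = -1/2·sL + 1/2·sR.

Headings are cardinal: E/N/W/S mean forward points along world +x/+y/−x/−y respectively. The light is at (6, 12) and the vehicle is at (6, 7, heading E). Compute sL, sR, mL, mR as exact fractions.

8 8/13 -108/13 -48/13

left sensor world pos  = (7, 10); dL² = 5
right sensor world pos = (7, 4); dR² = 65
sL = 40/5 = 8
sR = 40/65 = 8/13
mL = -1·sL + -1/2·sR = -108/13
mR = -1/2·sL + 1/2·sR = -48/13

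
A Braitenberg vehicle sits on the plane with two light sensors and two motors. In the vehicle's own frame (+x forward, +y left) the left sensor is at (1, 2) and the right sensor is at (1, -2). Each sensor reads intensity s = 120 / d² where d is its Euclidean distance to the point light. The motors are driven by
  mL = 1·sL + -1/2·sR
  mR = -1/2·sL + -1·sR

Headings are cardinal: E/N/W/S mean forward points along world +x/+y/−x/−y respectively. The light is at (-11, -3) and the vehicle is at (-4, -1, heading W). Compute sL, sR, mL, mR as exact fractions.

left sensor world pos  = (-5, -3); dL² = 36
right sensor world pos = (-5, 1); dR² = 52
sL = 120/36 = 10/3
sR = 120/52 = 30/13
mL = 1·sL + -1/2·sR = 85/39
mR = -1/2·sL + -1·sR = -155/39

10/3 30/13 85/39 -155/39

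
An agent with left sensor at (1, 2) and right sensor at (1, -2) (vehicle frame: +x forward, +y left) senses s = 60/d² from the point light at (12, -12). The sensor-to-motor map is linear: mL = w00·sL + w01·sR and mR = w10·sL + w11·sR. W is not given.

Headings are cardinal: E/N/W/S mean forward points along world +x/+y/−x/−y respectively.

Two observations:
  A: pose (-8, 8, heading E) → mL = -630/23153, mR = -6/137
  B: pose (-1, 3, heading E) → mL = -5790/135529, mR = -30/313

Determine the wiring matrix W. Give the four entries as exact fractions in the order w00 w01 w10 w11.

-1 1/2 0 -1/2

obs A: pose=(-8,8,E) → sL=12/169, sR=12/137, mL=-630/23153, mR=-6/137
obs B: pose=(-1,3,E) → sL=60/433, sR=60/313, mL=-5790/135529, mR=-30/313
sensor matrix S = [[12/169, 12/137], [60/433, 60/313]]; det S = 4625280/3137902937
solve [mL_A; mL_B] = S·[w00; w01] and [mR_A; mR_B] = S·[w10; w11]:
  w00 = -1, w01 = 1/2, w10 = 0, w11 = -1/2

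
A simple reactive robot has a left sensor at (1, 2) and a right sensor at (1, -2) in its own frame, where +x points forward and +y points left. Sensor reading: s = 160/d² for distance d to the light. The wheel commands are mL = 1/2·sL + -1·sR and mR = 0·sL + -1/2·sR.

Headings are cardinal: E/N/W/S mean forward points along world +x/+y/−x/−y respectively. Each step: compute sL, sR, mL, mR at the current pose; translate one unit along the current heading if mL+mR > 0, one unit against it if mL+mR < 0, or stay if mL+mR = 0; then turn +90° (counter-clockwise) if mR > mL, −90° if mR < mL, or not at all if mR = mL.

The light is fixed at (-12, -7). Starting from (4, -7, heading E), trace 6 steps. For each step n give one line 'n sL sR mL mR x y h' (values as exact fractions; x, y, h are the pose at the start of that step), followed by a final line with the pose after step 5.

n=0: pose=(4,-7,E); sL=160/293, sR=160/293; mL=-80/293, mR=-80/293; mL+mR=-160/293 → advance -1; mR−mL=0 → turn +0·90°
n=1: pose=(3,-7,E); sL=8/13, sR=8/13; mL=-4/13, mR=-4/13; mL+mR=-8/13 → advance -1; mR−mL=0 → turn +0·90°
n=2: pose=(2,-7,E); sL=160/229, sR=160/229; mL=-80/229, mR=-80/229; mL+mR=-160/229 → advance -1; mR−mL=0 → turn +0·90°
n=3: pose=(1,-7,E); sL=4/5, sR=4/5; mL=-2/5, mR=-2/5; mL+mR=-4/5 → advance -1; mR−mL=0 → turn +0·90°
n=4: pose=(0,-7,E); sL=160/173, sR=160/173; mL=-80/173, mR=-80/173; mL+mR=-160/173 → advance -1; mR−mL=0 → turn +0·90°
n=5: pose=(-1,-7,E); sL=40/37, sR=40/37; mL=-20/37, mR=-20/37; mL+mR=-40/37 → advance -1; mR−mL=0 → turn +0·90°

0 160/293 160/293 -80/293 -80/293 4 -7 E
1 8/13 8/13 -4/13 -4/13 3 -7 E
2 160/229 160/229 -80/229 -80/229 2 -7 E
3 4/5 4/5 -2/5 -2/5 1 -7 E
4 160/173 160/173 -80/173 -80/173 0 -7 E
5 40/37 40/37 -20/37 -20/37 -1 -7 E
final -2 -7 E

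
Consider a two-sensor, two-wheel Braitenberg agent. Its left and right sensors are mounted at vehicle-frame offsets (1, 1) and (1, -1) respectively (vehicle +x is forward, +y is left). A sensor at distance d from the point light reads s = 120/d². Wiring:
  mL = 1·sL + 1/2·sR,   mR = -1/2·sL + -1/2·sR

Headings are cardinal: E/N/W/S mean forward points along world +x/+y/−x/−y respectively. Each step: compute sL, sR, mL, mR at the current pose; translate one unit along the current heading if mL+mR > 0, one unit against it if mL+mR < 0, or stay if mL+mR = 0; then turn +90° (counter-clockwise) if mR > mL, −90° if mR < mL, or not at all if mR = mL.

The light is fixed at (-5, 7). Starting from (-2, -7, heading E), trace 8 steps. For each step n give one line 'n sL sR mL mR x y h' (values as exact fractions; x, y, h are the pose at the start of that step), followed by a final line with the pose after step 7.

0 24/37 120/241 8004/8917 -5112/8917 -2 -7 E
1 12/25 20/39 718/975 -484/975 -1 -7 S
2 24/53 24/41 1620/2173 -1128/2173 -1 -8 W
3 3/5 30/53 234/265 -309/530 -2 -8 N
4 24/37 120/241 8004/8917 -5112/8917 -2 -7 E
5 12/25 20/39 718/975 -484/975 -1 -7 S
6 24/53 24/41 1620/2173 -1128/2173 -1 -8 W
7 3/5 30/53 234/265 -309/530 -2 -8 N
final -2 -7 E

n=0: pose=(-2,-7,E); sL=24/37, sR=120/241; mL=8004/8917, mR=-5112/8917; mL+mR=12/37 → advance +1; mR−mL=-13116/8917 → turn -1·90°
n=1: pose=(-1,-7,S); sL=12/25, sR=20/39; mL=718/975, mR=-484/975; mL+mR=6/25 → advance +1; mR−mL=-1202/975 → turn -1·90°
n=2: pose=(-1,-8,W); sL=24/53, sR=24/41; mL=1620/2173, mR=-1128/2173; mL+mR=12/53 → advance +1; mR−mL=-2748/2173 → turn -1·90°
n=3: pose=(-2,-8,N); sL=3/5, sR=30/53; mL=234/265, mR=-309/530; mL+mR=3/10 → advance +1; mR−mL=-777/530 → turn -1·90°
n=4: pose=(-2,-7,E); sL=24/37, sR=120/241; mL=8004/8917, mR=-5112/8917; mL+mR=12/37 → advance +1; mR−mL=-13116/8917 → turn -1·90°
n=5: pose=(-1,-7,S); sL=12/25, sR=20/39; mL=718/975, mR=-484/975; mL+mR=6/25 → advance +1; mR−mL=-1202/975 → turn -1·90°
n=6: pose=(-1,-8,W); sL=24/53, sR=24/41; mL=1620/2173, mR=-1128/2173; mL+mR=12/53 → advance +1; mR−mL=-2748/2173 → turn -1·90°
n=7: pose=(-2,-8,N); sL=3/5, sR=30/53; mL=234/265, mR=-309/530; mL+mR=3/10 → advance +1; mR−mL=-777/530 → turn -1·90°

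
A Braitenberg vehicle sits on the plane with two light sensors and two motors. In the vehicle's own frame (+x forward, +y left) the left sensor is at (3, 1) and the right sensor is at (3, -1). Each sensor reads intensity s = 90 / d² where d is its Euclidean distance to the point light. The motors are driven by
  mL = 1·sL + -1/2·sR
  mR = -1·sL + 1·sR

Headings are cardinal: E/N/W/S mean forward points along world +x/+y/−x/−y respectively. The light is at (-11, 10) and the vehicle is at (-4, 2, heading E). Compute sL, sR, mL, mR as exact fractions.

90/149 90/181 9585/26969 -2880/26969

left sensor world pos  = (-1, 3); dL² = 149
right sensor world pos = (-1, 1); dR² = 181
sL = 90/149 = 90/149
sR = 90/181 = 90/181
mL = 1·sL + -1/2·sR = 9585/26969
mR = -1·sL + 1·sR = -2880/26969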